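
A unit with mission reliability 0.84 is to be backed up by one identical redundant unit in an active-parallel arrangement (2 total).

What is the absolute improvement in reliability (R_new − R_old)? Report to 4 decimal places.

R_before = 0.84
R_after = 1 − (1 − 0.84)^2 = 0.9744
ΔR = 0.9744 − 0.84 = 0.1344

0.1344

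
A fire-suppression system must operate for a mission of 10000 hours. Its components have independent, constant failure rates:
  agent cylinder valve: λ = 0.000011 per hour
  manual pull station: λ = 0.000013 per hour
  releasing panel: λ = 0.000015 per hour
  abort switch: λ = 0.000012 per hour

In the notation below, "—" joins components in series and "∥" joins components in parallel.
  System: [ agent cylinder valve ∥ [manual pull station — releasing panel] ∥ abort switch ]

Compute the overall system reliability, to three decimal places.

0.997

R(agent cylinder valve) = exp(−0.000011 × 10000) = 0.89583
R(manual pull station) = exp(−0.000013 × 10000) = 0.87810
R(releasing panel) = exp(−0.000015 × 10000) = 0.86071
R(abort switch) = exp(−0.000012 × 10000) = 0.88692
Series (manual pull station and releasing panel): 0.87810 × 0.86071 = 0.75579
Parallel (agent cylinder valve, [0.75579], and abort switch): 1 − (1 − 0.89583)(1 − 0.75579)(1 − 0.88692) = 0.997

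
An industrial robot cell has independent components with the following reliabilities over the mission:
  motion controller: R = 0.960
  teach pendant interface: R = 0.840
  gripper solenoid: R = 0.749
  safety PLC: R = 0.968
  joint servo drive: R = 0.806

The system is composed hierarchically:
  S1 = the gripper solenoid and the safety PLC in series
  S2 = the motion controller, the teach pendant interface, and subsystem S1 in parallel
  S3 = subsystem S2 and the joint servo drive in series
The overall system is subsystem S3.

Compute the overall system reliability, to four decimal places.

Series (gripper solenoid and safety PLC): 0.749000 × 0.968000 = 0.725032
Parallel (motion controller, teach pendant interface, and [0.725032]): 1 − (1 − 0.960000)(1 − 0.840000)(1 − 0.725032) = 0.998240
Series ([0.998240] and joint servo drive): 0.998240 × 0.806000 = 0.8046

0.8046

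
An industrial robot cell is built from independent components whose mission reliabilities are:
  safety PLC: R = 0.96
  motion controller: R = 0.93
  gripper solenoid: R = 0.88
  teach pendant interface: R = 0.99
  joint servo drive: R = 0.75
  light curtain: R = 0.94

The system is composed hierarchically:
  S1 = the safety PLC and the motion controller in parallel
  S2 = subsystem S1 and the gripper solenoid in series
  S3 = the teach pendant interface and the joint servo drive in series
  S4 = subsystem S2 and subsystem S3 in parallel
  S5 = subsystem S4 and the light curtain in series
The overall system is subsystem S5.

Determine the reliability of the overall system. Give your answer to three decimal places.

0.910

Parallel (safety PLC and motion controller): 1 − (1 − 0.96000)(1 − 0.93000) = 0.99720
Series ([0.99720] and gripper solenoid): 0.99720 × 0.88000 = 0.87754
Series (teach pendant interface and joint servo drive): 0.99000 × 0.75000 = 0.74250
Parallel ([0.87754] and [0.74250]): 1 − (1 − 0.87754)(1 − 0.74250) = 0.96847
Series ([0.96847] and light curtain): 0.96847 × 0.94000 = 0.910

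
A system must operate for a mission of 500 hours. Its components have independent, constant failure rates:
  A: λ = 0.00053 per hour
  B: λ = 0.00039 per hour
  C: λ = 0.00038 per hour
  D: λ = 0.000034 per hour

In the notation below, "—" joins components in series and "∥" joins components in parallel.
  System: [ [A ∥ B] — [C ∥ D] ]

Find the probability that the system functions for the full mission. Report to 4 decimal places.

0.9560

R(A) = exp(−0.00053 × 500) = 0.767206
R(B) = exp(−0.00039 × 500) = 0.822835
R(C) = exp(−0.00038 × 500) = 0.826959
R(D) = exp(−0.000034 × 500) = 0.983144
Parallel (A and B): 1 − (1 − 0.767206)(1 − 0.822835) = 0.958757
Parallel (C and D): 1 − (1 − 0.826959)(1 − 0.983144) = 0.997083
Series ([0.958757] and [0.997083]): 0.958757 × 0.997083 = 0.9560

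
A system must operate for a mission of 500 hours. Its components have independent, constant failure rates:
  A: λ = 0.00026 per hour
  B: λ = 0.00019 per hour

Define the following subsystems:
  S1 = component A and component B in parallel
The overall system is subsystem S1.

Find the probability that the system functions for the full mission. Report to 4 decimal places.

0.9890

R(A) = exp(−0.00026 × 500) = 0.878095
R(B) = exp(−0.00019 × 500) = 0.909373
Parallel (A and B): 1 − (1 − 0.878095)(1 − 0.909373) = 0.9890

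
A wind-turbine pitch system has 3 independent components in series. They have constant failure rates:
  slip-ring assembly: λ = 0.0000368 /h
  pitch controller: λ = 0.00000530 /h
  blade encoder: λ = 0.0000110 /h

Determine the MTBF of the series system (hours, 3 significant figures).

18800

Series of exponential components: λ_sys = Σ λ_i
λ_sys = 0.0000368 + 0.00000530 + 0.0000110 = 5.3100e-05 /h
MTBF = 1 / λ_sys = 18800 h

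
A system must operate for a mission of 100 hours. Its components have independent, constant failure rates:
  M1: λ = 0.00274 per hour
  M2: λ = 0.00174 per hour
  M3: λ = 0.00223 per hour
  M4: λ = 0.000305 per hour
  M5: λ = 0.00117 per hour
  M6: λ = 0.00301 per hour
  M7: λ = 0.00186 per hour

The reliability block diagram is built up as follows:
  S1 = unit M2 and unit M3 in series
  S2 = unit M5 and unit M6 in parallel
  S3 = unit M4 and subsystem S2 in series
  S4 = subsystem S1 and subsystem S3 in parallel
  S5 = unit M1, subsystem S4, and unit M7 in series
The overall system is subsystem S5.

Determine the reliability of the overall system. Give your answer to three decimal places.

0.619

R(M1) = exp(−0.00274 × 100) = 0.76033
R(M2) = exp(−0.00174 × 100) = 0.84030
R(M3) = exp(−0.00223 × 100) = 0.80011
R(M4) = exp(−0.000305 × 100) = 0.96996
R(M5) = exp(−0.00117 × 100) = 0.88959
R(M6) = exp(−0.00301 × 100) = 0.74008
R(M7) = exp(−0.00186 × 100) = 0.83027
Series (M2 and M3): 0.84030 × 0.80011 = 0.67233
Parallel (M5 and M6): 1 − (1 − 0.88959)(1 − 0.74008) = 0.97130
Series (M4 and [0.97130]): 0.96996 × 0.97130 = 0.94212
Parallel ([0.67233] and [0.94212]): 1 − (1 − 0.67233)(1 − 0.94212) = 0.98103
Series (M1, [0.98103], and M7): 0.76033 × 0.98103 × 0.83027 = 0.619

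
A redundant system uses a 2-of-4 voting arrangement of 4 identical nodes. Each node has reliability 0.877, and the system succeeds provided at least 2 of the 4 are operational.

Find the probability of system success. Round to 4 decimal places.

R = Σ_{i=2}^{4} C(4,i) p^i (1−p)^{4−i} with p = 0.877
C(4,2)·0.877^2·0.123^2 = 0.069817
C(4,3)·0.877^3·0.123^1 = 0.331867
C(4,4)·0.877^4·0.123^0 = 0.591559
Sum = 0.9932

0.9932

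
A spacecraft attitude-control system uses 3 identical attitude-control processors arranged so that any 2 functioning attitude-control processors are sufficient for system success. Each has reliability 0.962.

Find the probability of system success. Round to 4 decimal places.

R = Σ_{i=2}^{3} C(3,i) p^i (1−p)^{3−i} with p = 0.962
C(3,2)·0.962^2·0.038^1 = 0.105501
C(3,3)·0.962^3·0.038^0 = 0.890277
Sum = 0.9958

0.9958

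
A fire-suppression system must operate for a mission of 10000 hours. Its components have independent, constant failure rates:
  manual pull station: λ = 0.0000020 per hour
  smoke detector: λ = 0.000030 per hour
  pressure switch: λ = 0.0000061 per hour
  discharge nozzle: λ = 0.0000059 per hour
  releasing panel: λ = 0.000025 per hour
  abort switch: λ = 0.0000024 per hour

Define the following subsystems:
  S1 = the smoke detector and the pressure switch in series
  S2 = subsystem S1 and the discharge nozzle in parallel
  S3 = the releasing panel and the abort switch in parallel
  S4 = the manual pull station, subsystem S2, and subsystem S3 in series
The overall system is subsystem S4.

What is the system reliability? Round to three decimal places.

0.958

R(manual pull station) = exp(−0.0000020 × 10000) = 0.98020
R(smoke detector) = exp(−0.000030 × 10000) = 0.74082
R(pressure switch) = exp(−0.0000061 × 10000) = 0.94082
R(discharge nozzle) = exp(−0.0000059 × 10000) = 0.94271
R(releasing panel) = exp(−0.000025 × 10000) = 0.77880
R(abort switch) = exp(−0.0000024 × 10000) = 0.97629
Series (smoke detector and pressure switch): 0.74082 × 0.94082 = 0.69698
Parallel ([0.69698] and discharge nozzle): 1 − (1 − 0.69698)(1 − 0.94271) = 0.98264
Parallel (releasing panel and abort switch): 1 − (1 − 0.77880)(1 − 0.97629) = 0.99476
Series (manual pull station, [0.98264], and [0.99476]): 0.98020 × 0.98264 × 0.99476 = 0.958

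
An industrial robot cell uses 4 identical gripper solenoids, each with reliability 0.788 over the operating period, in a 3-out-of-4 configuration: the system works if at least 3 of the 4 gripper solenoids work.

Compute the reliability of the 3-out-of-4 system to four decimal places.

R = Σ_{i=3}^{4} C(4,i) p^i (1−p)^{4−i} with p = 0.788
C(4,3)·0.788^3·0.212^1 = 0.414930
C(4,4)·0.788^4·0.212^0 = 0.385571
Sum = 0.8005

0.8005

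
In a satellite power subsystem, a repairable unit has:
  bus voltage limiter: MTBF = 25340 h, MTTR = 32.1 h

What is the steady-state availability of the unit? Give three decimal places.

A(bus voltage limiter) = MTBF/(MTBF+MTTR) = 25340/(25340+32.1) = 0.999

0.999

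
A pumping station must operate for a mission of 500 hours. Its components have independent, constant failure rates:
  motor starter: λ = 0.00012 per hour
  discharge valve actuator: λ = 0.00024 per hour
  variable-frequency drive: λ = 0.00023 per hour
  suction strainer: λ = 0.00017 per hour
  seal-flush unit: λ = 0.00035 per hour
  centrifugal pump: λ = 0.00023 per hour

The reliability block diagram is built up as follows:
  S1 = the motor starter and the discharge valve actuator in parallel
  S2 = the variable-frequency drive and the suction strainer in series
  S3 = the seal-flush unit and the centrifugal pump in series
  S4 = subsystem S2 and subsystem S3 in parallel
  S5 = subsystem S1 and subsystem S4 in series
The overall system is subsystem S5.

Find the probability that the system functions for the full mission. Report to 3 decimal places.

R(motor starter) = exp(−0.00012 × 500) = 0.94176
R(discharge valve actuator) = exp(−0.00024 × 500) = 0.88692
R(variable-frequency drive) = exp(−0.00023 × 500) = 0.89137
R(suction strainer) = exp(−0.00017 × 500) = 0.91851
R(seal-flush unit) = exp(−0.00035 × 500) = 0.83946
R(centrifugal pump) = exp(−0.00023 × 500) = 0.89137
Parallel (motor starter and discharge valve actuator): 1 − (1 − 0.94176)(1 − 0.88692) = 0.99341
Series (variable-frequency drive and suction strainer): 0.89137 × 0.91851 = 0.81873
Series (seal-flush unit and centrifugal pump): 0.83946 × 0.89137 = 0.74827
Parallel ([0.81873] and [0.74827]): 1 − (1 − 0.81873)(1 − 0.74827) = 0.95437
Series ([0.99341] and [0.95437]): 0.99341 × 0.95437 = 0.948

0.948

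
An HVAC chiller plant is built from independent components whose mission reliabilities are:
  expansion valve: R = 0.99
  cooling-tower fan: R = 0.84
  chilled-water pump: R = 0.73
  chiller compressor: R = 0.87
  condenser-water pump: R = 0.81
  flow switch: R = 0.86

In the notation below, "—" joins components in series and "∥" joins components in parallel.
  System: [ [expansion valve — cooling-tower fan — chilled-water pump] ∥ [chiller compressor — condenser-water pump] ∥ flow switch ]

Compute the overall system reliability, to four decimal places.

Series (expansion valve, cooling-tower fan, and chilled-water pump): 0.990000 × 0.840000 × 0.730000 = 0.607068
Series (chiller compressor and condenser-water pump): 0.870000 × 0.810000 = 0.704700
Parallel ([0.607068], [0.704700], and flow switch): 1 − (1 − 0.607068)(1 − 0.704700)(1 − 0.860000) = 0.9838

0.9838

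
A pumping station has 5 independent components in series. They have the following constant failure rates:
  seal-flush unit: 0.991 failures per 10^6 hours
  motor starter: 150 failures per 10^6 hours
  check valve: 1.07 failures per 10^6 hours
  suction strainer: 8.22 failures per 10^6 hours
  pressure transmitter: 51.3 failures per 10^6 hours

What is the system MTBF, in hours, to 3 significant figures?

Series of exponential components: λ_sys = Σ λ_i
λ_sys = 0.000000991 + 0.000150 + 0.00000107 + 0.00000822 + 0.0000513 = 2.1158e-04 /h
MTBF = 1 / λ_sys = 4730 h

4730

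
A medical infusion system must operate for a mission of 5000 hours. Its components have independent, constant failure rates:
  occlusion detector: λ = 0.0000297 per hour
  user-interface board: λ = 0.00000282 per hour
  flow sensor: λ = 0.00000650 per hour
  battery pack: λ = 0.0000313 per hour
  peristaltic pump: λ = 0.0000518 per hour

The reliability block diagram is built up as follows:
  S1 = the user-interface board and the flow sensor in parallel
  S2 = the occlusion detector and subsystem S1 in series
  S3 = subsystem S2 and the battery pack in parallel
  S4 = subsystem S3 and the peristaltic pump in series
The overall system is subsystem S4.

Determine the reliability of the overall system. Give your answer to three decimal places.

R(occlusion detector) = exp(−0.0000297 × 5000) = 0.86200
R(user-interface board) = exp(−0.00000282 × 5000) = 0.98600
R(flow sensor) = exp(−0.00000650 × 5000) = 0.96802
R(battery pack) = exp(−0.0000313 × 5000) = 0.85513
R(peristaltic pump) = exp(−0.0000518 × 5000) = 0.77182
Parallel (user-interface board and flow sensor): 1 − (1 − 0.98600)(1 − 0.96802) = 0.99955
Series (occlusion detector and [0.99955]): 0.86200 × 0.99955 = 0.86161
Parallel ([0.86161] and battery pack): 1 − (1 − 0.86161)(1 − 0.85513) = 0.97995
Series ([0.97995] and peristaltic pump): 0.97995 × 0.77182 = 0.756

0.756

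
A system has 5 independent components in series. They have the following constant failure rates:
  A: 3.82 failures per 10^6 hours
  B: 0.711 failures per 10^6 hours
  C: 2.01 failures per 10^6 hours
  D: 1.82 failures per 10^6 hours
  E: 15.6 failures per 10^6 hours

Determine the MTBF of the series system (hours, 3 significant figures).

41700

Series of exponential components: λ_sys = Σ λ_i
λ_sys = 0.00000382 + 0.000000711 + 0.00000201 + 0.00000182 + 0.0000156 = 2.3961e-05 /h
MTBF = 1 / λ_sys = 41700 h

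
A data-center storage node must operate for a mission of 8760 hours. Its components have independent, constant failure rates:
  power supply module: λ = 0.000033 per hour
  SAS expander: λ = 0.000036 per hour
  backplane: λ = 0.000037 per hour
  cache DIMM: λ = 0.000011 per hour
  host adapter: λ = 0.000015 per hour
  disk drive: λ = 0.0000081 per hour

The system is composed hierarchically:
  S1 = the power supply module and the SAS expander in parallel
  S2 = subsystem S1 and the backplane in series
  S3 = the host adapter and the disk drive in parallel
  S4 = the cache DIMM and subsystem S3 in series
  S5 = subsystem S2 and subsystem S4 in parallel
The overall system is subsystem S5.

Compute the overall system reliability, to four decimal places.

0.9676

R(power supply module) = exp(−0.000033 × 8760) = 0.748952
R(SAS expander) = exp(−0.000036 × 8760) = 0.729526
R(backplane) = exp(−0.000037 × 8760) = 0.723163
R(cache DIMM) = exp(−0.000011 × 8760) = 0.908137
R(host adapter) = exp(−0.000015 × 8760) = 0.876867
R(disk drive) = exp(−0.0000081 × 8760) = 0.931503
Parallel (power supply module and SAS expander): 1 − (1 − 0.748952)(1 − 0.729526) = 0.932098
Series ([0.932098] and backplane): 0.932098 × 0.723163 = 0.674059
Parallel (host adapter and disk drive): 1 − (1 − 0.876867)(1 − 0.931503) = 0.991566
Series (cache DIMM and [0.991566]): 0.908137 × 0.991566 = 0.900478
Parallel ([0.674059] and [0.900478]): 1 − (1 − 0.674059)(1 − 0.900478) = 0.9676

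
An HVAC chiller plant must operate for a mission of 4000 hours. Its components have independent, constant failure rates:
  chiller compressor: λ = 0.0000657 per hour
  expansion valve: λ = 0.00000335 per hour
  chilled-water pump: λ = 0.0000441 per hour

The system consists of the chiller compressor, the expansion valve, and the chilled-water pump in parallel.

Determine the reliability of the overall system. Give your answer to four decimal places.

0.9995

R(chiller compressor) = exp(−0.0000657 × 4000) = 0.768896
R(expansion valve) = exp(−0.00000335 × 4000) = 0.986689
R(chilled-water pump) = exp(−0.0000441 × 4000) = 0.838283
Parallel (chiller compressor, expansion valve, and chilled-water pump): 1 − (1 − 0.768896)(1 − 0.986689)(1 − 0.838283) = 0.9995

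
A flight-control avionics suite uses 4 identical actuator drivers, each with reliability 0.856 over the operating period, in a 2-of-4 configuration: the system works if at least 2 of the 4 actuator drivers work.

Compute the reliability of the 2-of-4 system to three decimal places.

R = Σ_{i=2}^{4} C(4,i) p^i (1−p)^{4−i} with p = 0.856
C(4,2)·0.856^2·0.144^2 = 0.09116
C(4,3)·0.856^3·0.144^1 = 0.36128
C(4,4)·0.856^4·0.144^0 = 0.53690
Sum = 0.989

0.989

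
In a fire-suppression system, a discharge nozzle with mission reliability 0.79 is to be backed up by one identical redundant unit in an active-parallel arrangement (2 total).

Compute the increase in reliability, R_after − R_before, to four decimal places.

R_before = 0.79
R_after = 1 − (1 − 0.79)^2 = 0.9559
ΔR = 0.9559 − 0.79 = 0.1659

0.1659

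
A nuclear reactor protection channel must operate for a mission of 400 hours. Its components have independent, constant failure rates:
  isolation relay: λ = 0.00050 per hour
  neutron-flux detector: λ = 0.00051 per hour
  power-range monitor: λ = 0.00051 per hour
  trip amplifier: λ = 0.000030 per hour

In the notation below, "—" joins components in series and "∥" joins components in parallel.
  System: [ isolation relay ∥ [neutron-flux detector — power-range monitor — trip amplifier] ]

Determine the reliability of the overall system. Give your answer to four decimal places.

R(isolation relay) = exp(−0.00050 × 400) = 0.818731
R(neutron-flux detector) = exp(−0.00051 × 400) = 0.815462
R(power-range monitor) = exp(−0.00051 × 400) = 0.815462
R(trip amplifier) = exp(−0.000030 × 400) = 0.988072
Series (neutron-flux detector, power-range monitor, and trip amplifier): 0.815462 × 0.815462 × 0.988072 = 0.657046
Parallel (isolation relay and [0.657046]): 1 − (1 − 0.818731)(1 − 0.657046) = 0.9378

0.9378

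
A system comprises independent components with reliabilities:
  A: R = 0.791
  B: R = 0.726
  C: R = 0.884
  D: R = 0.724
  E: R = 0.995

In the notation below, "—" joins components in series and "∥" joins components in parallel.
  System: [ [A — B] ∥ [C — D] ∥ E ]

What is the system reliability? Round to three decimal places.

Series (A and B): 0.79100 × 0.72600 = 0.57427
Series (C and D): 0.88400 × 0.72400 = 0.64002
Parallel ([0.57427], [0.64002], and E): 1 − (1 − 0.57427)(1 − 0.64002)(1 − 0.99500) = 0.999

0.999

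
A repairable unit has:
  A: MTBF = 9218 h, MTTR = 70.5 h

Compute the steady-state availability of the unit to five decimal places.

A(A) = MTBF/(MTBF+MTTR) = 9218/(9218+70.5) = 0.99241

0.99241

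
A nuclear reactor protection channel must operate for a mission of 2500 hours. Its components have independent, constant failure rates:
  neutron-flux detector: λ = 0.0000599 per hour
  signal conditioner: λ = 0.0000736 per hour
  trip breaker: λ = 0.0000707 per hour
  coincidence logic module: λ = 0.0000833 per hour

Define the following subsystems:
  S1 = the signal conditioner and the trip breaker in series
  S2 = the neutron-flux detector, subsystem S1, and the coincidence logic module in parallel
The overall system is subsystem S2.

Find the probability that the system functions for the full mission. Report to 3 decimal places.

0.992

R(neutron-flux detector) = exp(−0.0000599 × 2500) = 0.86092
R(signal conditioner) = exp(−0.0000736 × 2500) = 0.83194
R(trip breaker) = exp(−0.0000707 × 2500) = 0.83799
R(coincidence logic module) = exp(−0.0000833 × 2500) = 0.81200
Series (signal conditioner and trip breaker): 0.83194 × 0.83799 = 0.69716
Parallel (neutron-flux detector, [0.69716], and coincidence logic module): 1 − (1 − 0.86092)(1 − 0.69716)(1 − 0.81200) = 0.992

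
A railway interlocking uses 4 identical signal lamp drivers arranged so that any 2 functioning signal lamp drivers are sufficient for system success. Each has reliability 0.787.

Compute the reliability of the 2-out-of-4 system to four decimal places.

R = Σ_{i=2}^{4} C(4,i) p^i (1−p)^{4−i} with p = 0.787
C(4,2)·0.787^2·0.213^2 = 0.168601
C(4,3)·0.787^3·0.213^1 = 0.415302
C(4,4)·0.787^4·0.213^0 = 0.383618
Sum = 0.9675

0.9675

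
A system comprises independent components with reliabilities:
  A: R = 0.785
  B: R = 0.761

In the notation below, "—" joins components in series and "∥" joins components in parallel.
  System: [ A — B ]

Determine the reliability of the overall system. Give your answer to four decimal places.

Series (A and B): 0.785000 × 0.761000 = 0.5974

0.5974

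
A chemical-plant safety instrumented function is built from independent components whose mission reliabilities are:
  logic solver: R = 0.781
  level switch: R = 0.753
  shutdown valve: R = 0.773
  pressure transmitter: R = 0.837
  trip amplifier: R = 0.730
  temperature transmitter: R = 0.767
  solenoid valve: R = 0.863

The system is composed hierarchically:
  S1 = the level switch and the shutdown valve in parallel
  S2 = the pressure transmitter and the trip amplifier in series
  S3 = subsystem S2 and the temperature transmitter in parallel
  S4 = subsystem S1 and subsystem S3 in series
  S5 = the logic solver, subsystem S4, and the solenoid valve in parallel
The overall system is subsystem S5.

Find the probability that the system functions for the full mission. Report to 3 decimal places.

0.996

Parallel (level switch and shutdown valve): 1 − (1 − 0.75300)(1 − 0.77300) = 0.94393
Series (pressure transmitter and trip amplifier): 0.83700 × 0.73000 = 0.61101
Parallel ([0.61101] and temperature transmitter): 1 − (1 − 0.61101)(1 − 0.76700) = 0.90937
Series ([0.94393] and [0.90937]): 0.94393 × 0.90937 = 0.85838
Parallel (logic solver, [0.85838], and solenoid valve): 1 − (1 − 0.78100)(1 − 0.85838)(1 − 0.86300) = 0.996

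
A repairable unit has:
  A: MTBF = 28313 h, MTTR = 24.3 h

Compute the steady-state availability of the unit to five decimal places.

A(A) = MTBF/(MTBF+MTTR) = 28313/(28313+24.3) = 0.99914

0.99914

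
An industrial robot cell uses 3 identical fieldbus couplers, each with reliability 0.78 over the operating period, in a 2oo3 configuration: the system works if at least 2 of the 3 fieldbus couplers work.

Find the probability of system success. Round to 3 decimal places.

R = Σ_{i=2}^{3} C(3,i) p^i (1−p)^{3−i} with p = 0.78
C(3,2)·0.78^2·0.22^1 = 0.40154
C(3,3)·0.78^3·0.22^0 = 0.47455
Sum = 0.876

0.876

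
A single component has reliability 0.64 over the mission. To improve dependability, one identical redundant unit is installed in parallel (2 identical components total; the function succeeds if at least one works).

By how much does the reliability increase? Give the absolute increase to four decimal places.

R_before = 0.64
R_after = 1 − (1 − 0.64)^2 = 0.8704
ΔR = 0.8704 − 0.64 = 0.2304

0.2304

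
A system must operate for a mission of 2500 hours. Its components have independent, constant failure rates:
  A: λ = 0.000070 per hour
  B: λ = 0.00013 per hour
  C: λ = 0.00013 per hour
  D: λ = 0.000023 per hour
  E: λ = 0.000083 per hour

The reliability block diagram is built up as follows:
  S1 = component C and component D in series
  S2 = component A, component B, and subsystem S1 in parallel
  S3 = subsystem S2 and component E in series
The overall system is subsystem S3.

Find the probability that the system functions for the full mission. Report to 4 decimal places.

0.8011

R(A) = exp(−0.000070 × 2500) = 0.839457
R(B) = exp(−0.00013 × 2500) = 0.722527
R(C) = exp(−0.00013 × 2500) = 0.722527
R(D) = exp(−0.000023 × 2500) = 0.944122
R(E) = exp(−0.000083 × 2500) = 0.812613
Series (C and D): 0.722527 × 0.944122 = 0.682154
Parallel (A, B, and [0.682154]): 1 − (1 − 0.839457)(1 − 0.722527)(1 − 0.682154) = 0.985841
Series ([0.985841] and E): 0.985841 × 0.812613 = 0.8011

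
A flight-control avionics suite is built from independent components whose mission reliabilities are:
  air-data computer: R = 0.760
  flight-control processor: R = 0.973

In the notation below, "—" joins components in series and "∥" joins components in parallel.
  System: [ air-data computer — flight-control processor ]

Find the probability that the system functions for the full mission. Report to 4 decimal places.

0.7395

Series (air-data computer and flight-control processor): 0.760000 × 0.973000 = 0.7395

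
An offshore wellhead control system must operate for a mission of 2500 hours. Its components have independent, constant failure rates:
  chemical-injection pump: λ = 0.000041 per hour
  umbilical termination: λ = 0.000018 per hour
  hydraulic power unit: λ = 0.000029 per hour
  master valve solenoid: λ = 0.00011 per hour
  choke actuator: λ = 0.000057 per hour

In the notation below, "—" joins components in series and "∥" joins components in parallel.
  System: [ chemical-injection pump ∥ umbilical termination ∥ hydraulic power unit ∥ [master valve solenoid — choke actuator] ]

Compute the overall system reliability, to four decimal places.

R(chemical-injection pump) = exp(−0.000041 × 2500) = 0.902578
R(umbilical termination) = exp(−0.000018 × 2500) = 0.955997
R(hydraulic power unit) = exp(−0.000029 × 2500) = 0.930066
R(master valve solenoid) = exp(−0.00011 × 2500) = 0.759572
R(choke actuator) = exp(−0.000057 × 2500) = 0.867188
Series (master valve solenoid and choke actuator): 0.759572 × 0.867188 = 0.658692
Parallel (chemical-injection pump, umbilical termination, hydraulic power unit, and [0.658692]): 1 − (1 − 0.902578)(1 − 0.955997)(1 − 0.930066)(1 − 0.658692) = 0.9999

0.9999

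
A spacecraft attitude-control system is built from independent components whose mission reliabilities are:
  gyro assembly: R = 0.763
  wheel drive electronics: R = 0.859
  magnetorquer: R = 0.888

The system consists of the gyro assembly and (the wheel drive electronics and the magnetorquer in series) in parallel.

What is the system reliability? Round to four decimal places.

Series (wheel drive electronics and magnetorquer): 0.859000 × 0.888000 = 0.762792
Parallel (gyro assembly and [0.762792]): 1 − (1 − 0.763000)(1 − 0.762792) = 0.9438

0.9438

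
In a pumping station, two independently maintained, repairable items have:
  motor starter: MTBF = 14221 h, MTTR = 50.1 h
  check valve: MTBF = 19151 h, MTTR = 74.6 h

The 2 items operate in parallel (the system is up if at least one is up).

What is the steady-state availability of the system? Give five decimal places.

0.99999

A(motor starter) = MTBF/(MTBF+MTTR) = 14221/(14221+50.1) = 0.996489
A(check valve) = MTBF/(MTBF+MTTR) = 19151/(19151+74.6) = 0.996120
Parallel availability: 1 − (1 − 0.996489)(1 − 0.996120) = 0.99999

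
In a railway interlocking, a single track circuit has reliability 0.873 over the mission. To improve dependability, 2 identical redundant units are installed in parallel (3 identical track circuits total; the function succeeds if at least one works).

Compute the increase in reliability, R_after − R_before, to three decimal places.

0.125

R_before = 0.873
R_after = 1 − (1 − 0.873)^3 = 0.998
ΔR = 0.998 − 0.873 = 0.125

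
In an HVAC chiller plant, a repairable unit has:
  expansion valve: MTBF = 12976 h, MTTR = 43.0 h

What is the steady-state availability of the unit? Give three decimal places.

0.997

A(expansion valve) = MTBF/(MTBF+MTTR) = 12976/(12976+43.0) = 0.997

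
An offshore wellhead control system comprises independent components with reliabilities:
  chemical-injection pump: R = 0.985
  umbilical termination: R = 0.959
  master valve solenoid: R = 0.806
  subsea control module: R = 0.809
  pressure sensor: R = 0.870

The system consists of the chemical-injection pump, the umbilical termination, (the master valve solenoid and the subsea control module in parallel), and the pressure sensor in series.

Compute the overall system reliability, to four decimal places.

0.7914

Parallel (master valve solenoid and subsea control module): 1 − (1 − 0.806000)(1 − 0.809000) = 0.962946
Series (chemical-injection pump, umbilical termination, [0.962946], and pressure sensor): 0.985000 × 0.959000 × 0.962946 × 0.870000 = 0.7914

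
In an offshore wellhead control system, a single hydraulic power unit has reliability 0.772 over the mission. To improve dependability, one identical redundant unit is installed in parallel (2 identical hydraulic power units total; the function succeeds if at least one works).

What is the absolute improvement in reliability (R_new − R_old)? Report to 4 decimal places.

R_before = 0.772
R_after = 1 − (1 − 0.772)^2 = 0.9480
ΔR = 0.9480 − 0.772 = 0.1760

0.1760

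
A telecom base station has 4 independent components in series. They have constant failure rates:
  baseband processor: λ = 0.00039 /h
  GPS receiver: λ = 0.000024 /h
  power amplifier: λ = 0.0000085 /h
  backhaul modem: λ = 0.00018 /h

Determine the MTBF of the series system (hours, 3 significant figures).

1660

Series of exponential components: λ_sys = Σ λ_i
λ_sys = 0.00039 + 0.000024 + 0.0000085 + 0.00018 = 6.0250e-04 /h
MTBF = 1 / λ_sys = 1660 h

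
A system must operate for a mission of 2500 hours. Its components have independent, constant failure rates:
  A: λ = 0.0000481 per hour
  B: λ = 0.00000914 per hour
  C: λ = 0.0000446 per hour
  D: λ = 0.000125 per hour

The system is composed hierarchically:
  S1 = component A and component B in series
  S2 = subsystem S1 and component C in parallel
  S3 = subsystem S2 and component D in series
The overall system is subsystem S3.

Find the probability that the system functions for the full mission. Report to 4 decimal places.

0.7213

R(A) = exp(−0.0000481 × 2500) = 0.886699
R(B) = exp(−0.00000914 × 2500) = 0.977409
R(C) = exp(−0.0000446 × 2500) = 0.894491
R(D) = exp(−0.000125 × 2500) = 0.731616
Series (A and B): 0.886699 × 0.977409 = 0.866668
Parallel ([0.866668] and C): 1 − (1 − 0.866668)(1 − 0.894491) = 0.985932
Series ([0.985932] and D): 0.985932 × 0.731616 = 0.7213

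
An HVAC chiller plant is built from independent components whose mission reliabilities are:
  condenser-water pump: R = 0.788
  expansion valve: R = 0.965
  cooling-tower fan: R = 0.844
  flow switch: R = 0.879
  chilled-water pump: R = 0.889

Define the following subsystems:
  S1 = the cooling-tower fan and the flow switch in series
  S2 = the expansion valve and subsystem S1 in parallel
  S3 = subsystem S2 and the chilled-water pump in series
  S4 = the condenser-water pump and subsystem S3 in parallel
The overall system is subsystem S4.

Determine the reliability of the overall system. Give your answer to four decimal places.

0.9748

Series (cooling-tower fan and flow switch): 0.844000 × 0.879000 = 0.741876
Parallel (expansion valve and [0.741876]): 1 − (1 − 0.965000)(1 − 0.741876) = 0.990966
Series ([0.990966] and chilled-water pump): 0.990966 × 0.889000 = 0.880969
Parallel (condenser-water pump and [0.880969]): 1 − (1 − 0.788000)(1 − 0.880969) = 0.9748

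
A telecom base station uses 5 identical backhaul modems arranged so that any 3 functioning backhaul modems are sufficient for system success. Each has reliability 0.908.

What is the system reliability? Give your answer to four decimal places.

R = Σ_{i=3}^{5} C(5,i) p^i (1−p)^{5−i} with p = 0.908
C(5,3)·0.908^3·0.092^2 = 0.063363
C(5,4)·0.908^4·0.092^1 = 0.312681
C(5,5)·0.908^5·0.092^0 = 0.617205
Sum = 0.9932

0.9932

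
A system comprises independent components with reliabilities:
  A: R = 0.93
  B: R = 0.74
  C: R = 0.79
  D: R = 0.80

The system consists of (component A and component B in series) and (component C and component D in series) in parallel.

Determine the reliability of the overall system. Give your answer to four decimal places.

0.8853

Series (A and B): 0.930000 × 0.740000 = 0.688200
Series (C and D): 0.790000 × 0.800000 = 0.632000
Parallel ([0.688200] and [0.632000]): 1 − (1 − 0.688200)(1 − 0.632000) = 0.8853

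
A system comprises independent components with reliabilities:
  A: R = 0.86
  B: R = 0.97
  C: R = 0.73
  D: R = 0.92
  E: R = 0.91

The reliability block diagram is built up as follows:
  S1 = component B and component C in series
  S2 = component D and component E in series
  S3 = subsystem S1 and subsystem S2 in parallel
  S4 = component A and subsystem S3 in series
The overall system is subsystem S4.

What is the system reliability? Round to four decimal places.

Series (B and C): 0.970000 × 0.730000 = 0.708100
Series (D and E): 0.920000 × 0.910000 = 0.837200
Parallel ([0.708100] and [0.837200]): 1 − (1 − 0.708100)(1 − 0.837200) = 0.952479
Series (A and [0.952479]): 0.860000 × 0.952479 = 0.8191

0.8191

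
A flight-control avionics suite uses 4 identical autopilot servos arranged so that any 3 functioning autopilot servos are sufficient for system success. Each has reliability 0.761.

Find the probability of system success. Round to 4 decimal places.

R = Σ_{i=3}^{4} C(4,i) p^i (1−p)^{4−i} with p = 0.761
C(4,3)·0.761^3·0.239^1 = 0.421320
C(4,4)·0.761^4·0.239^0 = 0.335381
Sum = 0.7567

0.7567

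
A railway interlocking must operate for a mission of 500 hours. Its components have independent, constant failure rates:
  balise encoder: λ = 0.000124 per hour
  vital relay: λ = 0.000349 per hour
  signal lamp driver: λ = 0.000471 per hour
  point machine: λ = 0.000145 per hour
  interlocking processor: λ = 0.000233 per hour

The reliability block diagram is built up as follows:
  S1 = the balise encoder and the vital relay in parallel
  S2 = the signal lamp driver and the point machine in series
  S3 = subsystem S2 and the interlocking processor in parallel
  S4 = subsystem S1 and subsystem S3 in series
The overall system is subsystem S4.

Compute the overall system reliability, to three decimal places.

R(balise encoder) = exp(−0.000124 × 500) = 0.93988
R(vital relay) = exp(−0.000349 × 500) = 0.83988
R(signal lamp driver) = exp(−0.000471 × 500) = 0.79018
R(point machine) = exp(−0.000145 × 500) = 0.93007
R(interlocking processor) = exp(−0.000233 × 500) = 0.89003
Parallel (balise encoder and vital relay): 1 − (1 − 0.93988)(1 − 0.83988) = 0.99037
Series (signal lamp driver and point machine): 0.79018 × 0.93007 = 0.73492
Parallel ([0.73492] and interlocking processor): 1 − (1 − 0.73492)(1 − 0.89003) = 0.97085
Series ([0.99037] and [0.97085]): 0.99037 × 0.97085 = 0.962

0.962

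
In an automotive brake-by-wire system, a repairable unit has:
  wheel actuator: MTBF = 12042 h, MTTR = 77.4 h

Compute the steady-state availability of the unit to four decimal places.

A(wheel actuator) = MTBF/(MTBF+MTTR) = 12042/(12042+77.4) = 0.9936

0.9936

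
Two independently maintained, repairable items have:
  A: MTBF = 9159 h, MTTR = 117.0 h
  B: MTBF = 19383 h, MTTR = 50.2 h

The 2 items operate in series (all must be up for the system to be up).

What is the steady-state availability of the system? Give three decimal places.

A(A) = MTBF/(MTBF+MTTR) = 9159/(9159+117.0) = 0.987387
A(B) = MTBF/(MTBF+MTTR) = 19383/(19383+50.2) = 0.997417
Series availability: 0.987387 × 0.997417 = 0.985

0.985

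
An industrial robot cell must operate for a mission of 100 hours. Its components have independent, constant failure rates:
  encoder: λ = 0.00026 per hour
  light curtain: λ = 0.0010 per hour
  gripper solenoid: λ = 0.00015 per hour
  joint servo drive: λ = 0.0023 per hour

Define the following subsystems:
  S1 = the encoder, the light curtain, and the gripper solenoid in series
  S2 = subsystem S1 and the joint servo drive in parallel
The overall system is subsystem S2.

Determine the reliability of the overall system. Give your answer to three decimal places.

0.973

R(encoder) = exp(−0.00026 × 100) = 0.97434
R(light curtain) = exp(−0.0010 × 100) = 0.90484
R(gripper solenoid) = exp(−0.00015 × 100) = 0.98511
R(joint servo drive) = exp(−0.0023 × 100) = 0.79453
Series (encoder, light curtain, and gripper solenoid): 0.97434 × 0.90484 × 0.98511 = 0.86849
Parallel ([0.86849] and joint servo drive): 1 − (1 − 0.86849)(1 − 0.79453) = 0.973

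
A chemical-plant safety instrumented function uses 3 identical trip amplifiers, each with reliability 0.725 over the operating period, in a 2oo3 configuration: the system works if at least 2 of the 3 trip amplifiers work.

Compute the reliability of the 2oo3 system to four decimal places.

R = Σ_{i=2}^{3} C(3,i) p^i (1−p)^{3−i} with p = 0.725
C(3,2)·0.725^2·0.275^1 = 0.433641
C(3,3)·0.725^3·0.275^0 = 0.381078
Sum = 0.8147

0.8147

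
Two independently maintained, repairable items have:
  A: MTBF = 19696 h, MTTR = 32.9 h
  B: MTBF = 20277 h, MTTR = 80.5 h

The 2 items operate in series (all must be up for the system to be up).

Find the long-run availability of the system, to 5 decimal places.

A(A) = MTBF/(MTBF+MTTR) = 19696/(19696+32.9) = 0.998332
A(B) = MTBF/(MTBF+MTTR) = 20277/(20277+80.5) = 0.996046
Series availability: 0.998332 × 0.996046 = 0.99438

0.99438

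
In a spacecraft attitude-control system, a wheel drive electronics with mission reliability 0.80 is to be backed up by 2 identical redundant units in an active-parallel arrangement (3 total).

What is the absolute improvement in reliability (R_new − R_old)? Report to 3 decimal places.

R_before = 0.80
R_after = 1 − (1 − 0.80)^3 = 0.992
ΔR = 0.992 − 0.80 = 0.192

0.192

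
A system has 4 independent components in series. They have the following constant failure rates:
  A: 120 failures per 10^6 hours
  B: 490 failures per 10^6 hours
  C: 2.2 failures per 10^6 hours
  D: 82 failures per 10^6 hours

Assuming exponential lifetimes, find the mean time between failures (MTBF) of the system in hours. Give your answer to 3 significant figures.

Series of exponential components: λ_sys = Σ λ_i
λ_sys = 0.00012 + 0.00049 + 0.0000022 + 0.000082 = 6.9420e-04 /h
MTBF = 1 / λ_sys = 1440 h

1440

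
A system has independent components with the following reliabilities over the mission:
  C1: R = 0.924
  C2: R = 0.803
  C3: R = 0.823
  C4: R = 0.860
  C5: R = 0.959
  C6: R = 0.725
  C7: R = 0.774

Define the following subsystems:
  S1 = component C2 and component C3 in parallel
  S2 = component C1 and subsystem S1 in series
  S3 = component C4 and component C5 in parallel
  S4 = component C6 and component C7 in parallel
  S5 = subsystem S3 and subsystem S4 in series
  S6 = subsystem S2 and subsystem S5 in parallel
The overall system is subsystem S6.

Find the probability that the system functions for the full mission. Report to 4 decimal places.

Parallel (C2 and C3): 1 − (1 − 0.803000)(1 − 0.823000) = 0.965131
Series (C1 and [0.965131]): 0.924000 × 0.965131 = 0.891781
Parallel (C4 and C5): 1 − (1 − 0.860000)(1 − 0.959000) = 0.994260
Parallel (C6 and C7): 1 − (1 − 0.725000)(1 − 0.774000) = 0.937850
Series ([0.994260] and [0.937850]): 0.994260 × 0.937850 = 0.932467
Parallel ([0.891781] and [0.932467]): 1 − (1 − 0.891781)(1 − 0.932467) = 0.9927

0.9927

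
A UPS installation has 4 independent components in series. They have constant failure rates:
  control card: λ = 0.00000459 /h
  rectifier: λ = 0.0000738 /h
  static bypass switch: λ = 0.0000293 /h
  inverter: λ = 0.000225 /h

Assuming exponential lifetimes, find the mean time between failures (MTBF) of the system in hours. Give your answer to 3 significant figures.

3010

Series of exponential components: λ_sys = Σ λ_i
λ_sys = 0.00000459 + 0.0000738 + 0.0000293 + 0.000225 = 3.3269e-04 /h
MTBF = 1 / λ_sys = 3010 h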